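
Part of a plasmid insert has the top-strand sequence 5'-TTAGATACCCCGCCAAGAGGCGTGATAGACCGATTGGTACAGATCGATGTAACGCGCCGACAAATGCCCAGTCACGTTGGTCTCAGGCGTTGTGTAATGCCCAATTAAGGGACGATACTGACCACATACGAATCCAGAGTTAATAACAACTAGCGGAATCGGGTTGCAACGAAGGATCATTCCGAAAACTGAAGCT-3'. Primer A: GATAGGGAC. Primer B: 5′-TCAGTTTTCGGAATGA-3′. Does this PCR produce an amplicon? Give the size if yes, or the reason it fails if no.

Primer A (GATAGGGAC) does not match the top strand, and its reverse complement GTCCCTATC does not match either.
With no annealing site for primer A, no amplification occurs.

No product — primer A has no binding site in the template.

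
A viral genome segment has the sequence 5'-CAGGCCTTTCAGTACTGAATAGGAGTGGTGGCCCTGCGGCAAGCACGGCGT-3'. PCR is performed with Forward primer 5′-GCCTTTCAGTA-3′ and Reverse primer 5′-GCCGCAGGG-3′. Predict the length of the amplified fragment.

37 bp

Forward primer GCCTTTCAGTA is found on the top strand at positions 4–14.
The reverse primer's reverse complement is CCCTGCGGC, which matches the template at positions 32–40.
Amplicon spans positions 4–40: 37 bp.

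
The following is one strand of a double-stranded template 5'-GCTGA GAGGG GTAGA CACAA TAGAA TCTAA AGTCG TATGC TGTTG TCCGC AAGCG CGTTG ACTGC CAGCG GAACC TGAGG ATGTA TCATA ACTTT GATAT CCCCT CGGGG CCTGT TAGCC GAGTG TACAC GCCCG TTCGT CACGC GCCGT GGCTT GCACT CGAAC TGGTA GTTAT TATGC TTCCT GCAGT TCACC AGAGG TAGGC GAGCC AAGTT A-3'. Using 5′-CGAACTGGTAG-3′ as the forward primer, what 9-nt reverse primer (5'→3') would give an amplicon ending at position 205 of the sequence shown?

5'-GCCTACCTC-3'

The forward primer binds at positions 161–171; the product's 3' end on the top strand is position 205.
The reverse primer anneals to the top strand over positions 197–205, i.e. to GAGGTAGGC.
Its sequence written 5'→3' is the reverse complement: GCCTACCTC.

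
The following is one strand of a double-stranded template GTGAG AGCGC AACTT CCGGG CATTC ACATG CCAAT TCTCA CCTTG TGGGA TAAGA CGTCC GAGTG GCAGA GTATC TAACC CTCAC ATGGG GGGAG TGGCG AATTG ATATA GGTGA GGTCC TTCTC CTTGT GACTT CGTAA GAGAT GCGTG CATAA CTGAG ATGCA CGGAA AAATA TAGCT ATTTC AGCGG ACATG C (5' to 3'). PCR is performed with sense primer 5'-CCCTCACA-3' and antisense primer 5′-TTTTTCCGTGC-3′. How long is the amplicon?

95 bp

Forward primer CCCTCACA is found on the top strand at positions 79–86.
Taking the reverse complement of TTTTTCCGTGC gives GCACGGAAAAA, found at positions 163–173 on the template; the primer anneals here to the top strand with its 3' end pointing upstream.
Amplicon spans positions 79–173: 95 bp.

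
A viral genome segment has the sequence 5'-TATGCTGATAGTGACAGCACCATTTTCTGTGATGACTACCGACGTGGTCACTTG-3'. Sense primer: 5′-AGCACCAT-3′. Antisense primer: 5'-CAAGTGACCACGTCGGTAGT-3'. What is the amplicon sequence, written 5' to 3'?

5'-AGCACCATTTTCTGTGATGACTACCGACGTGGTCACTTG-3'

Scanning the template, AGCACCAT occurs at positions 16–23; this primer anneals to the bottom strand there with its 3' end pointing downstream.
Reverse complement of the reverse primer: ACTACCGACGTGGTCACTTG. This occurs on the top strand at positions 35–54.
The product is the template from position 16 through 54 (39 bp).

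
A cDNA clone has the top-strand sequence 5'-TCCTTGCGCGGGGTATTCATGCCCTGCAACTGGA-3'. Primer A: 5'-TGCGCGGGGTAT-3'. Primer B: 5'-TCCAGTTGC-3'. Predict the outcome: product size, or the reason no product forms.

Primer A (TGCGCGGGGTAT) matches the top strand at positions 5–16; it acts as a forward primer.
Primer B's reverse complement is GCAACTGGA, matching the top strand at positions 26–34; it acts as a reverse primer.
The 3' ends face each other across positions 5–34, giving a 30 bp product.

Yes — a 30 bp product.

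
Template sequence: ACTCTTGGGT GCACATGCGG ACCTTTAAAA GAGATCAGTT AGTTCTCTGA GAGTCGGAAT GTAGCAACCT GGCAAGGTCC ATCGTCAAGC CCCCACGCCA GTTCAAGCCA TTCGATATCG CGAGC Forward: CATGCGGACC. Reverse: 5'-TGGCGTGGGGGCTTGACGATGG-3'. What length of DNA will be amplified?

Forward primer CATGCGGACC is found on the top strand at positions 14–23.
Reverse complement of the reverse primer: CCATCGTCAAGCCCCCACGCCA. This occurs on the top strand at positions 79–100.
The product runs from position 14 to position 100, so its length is 100 − 14 + 1 = 87 bp.

87 bp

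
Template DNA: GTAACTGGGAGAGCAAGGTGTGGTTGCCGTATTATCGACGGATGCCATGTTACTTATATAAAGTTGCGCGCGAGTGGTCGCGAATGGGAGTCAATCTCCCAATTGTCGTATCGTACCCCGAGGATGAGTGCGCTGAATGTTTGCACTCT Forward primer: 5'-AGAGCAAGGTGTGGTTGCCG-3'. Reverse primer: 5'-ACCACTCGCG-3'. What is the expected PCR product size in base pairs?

69 bp

The forward primer matches the template at positions 10–29.
The reverse primer's reverse complement is CGCGAGTGGT, which matches the template at positions 69–78.
Product length = (reverse-primer end) − (forward-primer start) + 1 = 78 − 10 + 1 = 69 bp.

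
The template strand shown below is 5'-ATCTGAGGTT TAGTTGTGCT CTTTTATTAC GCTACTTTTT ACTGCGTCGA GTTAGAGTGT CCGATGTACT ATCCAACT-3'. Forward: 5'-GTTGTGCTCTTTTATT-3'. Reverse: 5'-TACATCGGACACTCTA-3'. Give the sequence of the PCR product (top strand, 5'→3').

5'-GTTGTGCTCTTTTATTACGCTACTTTTTACTGCGTCGAGTTAGAGTGTCCGATGTA-3'

The forward primer matches the template at positions 13–28.
Taking the reverse complement of TACATCGGACACTCTA gives TAGAGTGTCCGATGTA, found at positions 53–68 on the template; the primer anneals here to the top strand with its 3' end pointing upstream.
The product is the template from position 13 through 68 (56 bp).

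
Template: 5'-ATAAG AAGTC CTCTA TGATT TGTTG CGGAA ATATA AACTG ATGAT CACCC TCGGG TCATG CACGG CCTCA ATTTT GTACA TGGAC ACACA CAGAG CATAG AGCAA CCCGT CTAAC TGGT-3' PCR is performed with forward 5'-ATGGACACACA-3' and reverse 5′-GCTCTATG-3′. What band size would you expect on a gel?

Scanning the template, ATGGACACACA occurs at positions 80–90; this primer anneals to the bottom strand there with its 3' end pointing downstream.
Reverse complement of the reverse primer: CATAGAGC. This occurs on the top strand at positions 96–103.
Product length = (reverse-primer end) − (forward-primer start) + 1 = 103 − 80 + 1 = 24 bp.

24 bp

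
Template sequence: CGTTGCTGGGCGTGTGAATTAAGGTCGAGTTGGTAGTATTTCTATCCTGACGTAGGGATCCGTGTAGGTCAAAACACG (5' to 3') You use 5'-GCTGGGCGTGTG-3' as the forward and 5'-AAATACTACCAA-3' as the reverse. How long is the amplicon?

37 bp

Scanning the template, GCTGGGCGTGTG occurs at positions 5–16; this primer anneals to the bottom strand there with its 3' end pointing downstream.
Reverse complement of the reverse primer: TTGGTAGTATTT. This occurs on the top strand at positions 30–41.
Product length = (reverse-primer end) − (forward-primer start) + 1 = 41 − 5 + 1 = 37 bp.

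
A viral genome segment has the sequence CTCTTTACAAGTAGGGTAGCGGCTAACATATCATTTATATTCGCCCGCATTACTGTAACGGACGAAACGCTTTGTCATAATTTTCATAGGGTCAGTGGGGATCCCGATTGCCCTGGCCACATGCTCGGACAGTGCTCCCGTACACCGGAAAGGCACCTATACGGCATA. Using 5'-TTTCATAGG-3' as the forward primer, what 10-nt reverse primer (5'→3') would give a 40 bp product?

5'-TGTGGCCAGG-3'

The forward primer binds at positions 82–90, so a 40 bp product ends at position 82 + 40 − 1 = 121.
The reverse primer anneals to the top strand over positions 112–121, i.e. to CCTGGCCACA.
Its sequence written 5'→3' is the reverse complement: TGTGGCCAGG.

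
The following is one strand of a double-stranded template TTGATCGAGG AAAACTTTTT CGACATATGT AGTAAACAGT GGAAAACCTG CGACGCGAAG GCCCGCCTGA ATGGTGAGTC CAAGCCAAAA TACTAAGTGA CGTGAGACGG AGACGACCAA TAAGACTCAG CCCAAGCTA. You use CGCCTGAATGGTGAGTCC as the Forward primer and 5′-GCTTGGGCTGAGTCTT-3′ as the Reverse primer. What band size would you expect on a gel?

Scanning the template, CGCCTGAATGGTGAGTCC occurs at positions 64–81; this primer anneals to the bottom strand there with its 3' end pointing downstream.
The reverse primer's reverse complement is AAGACTCAGCCCAAGC, which matches the template at positions 122–137.
Product length = (reverse-primer end) − (forward-primer start) + 1 = 137 − 64 + 1 = 74 bp.

74 bp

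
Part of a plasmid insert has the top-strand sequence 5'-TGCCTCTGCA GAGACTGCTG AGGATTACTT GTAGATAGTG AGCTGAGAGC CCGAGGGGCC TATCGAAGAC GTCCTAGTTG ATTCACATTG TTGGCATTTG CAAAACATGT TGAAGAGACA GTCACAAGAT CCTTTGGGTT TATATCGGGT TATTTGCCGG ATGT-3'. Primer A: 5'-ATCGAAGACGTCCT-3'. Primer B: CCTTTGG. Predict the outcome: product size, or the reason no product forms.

Primer A (ATCGAAGACGTCCT) matches the top strand at positions 62–75 (3' end points downstream).
Primer B (CCTTTGG) also matches the top strand directly, at positions 131–137 — its reverse complement CCAAAGG is not present.
Both primers anneal to the bottom strand with 3' ends pointing the same way, so neither can prime synthesis back toward the other.

No product — both primers anneal to the same strand and extend in the same direction.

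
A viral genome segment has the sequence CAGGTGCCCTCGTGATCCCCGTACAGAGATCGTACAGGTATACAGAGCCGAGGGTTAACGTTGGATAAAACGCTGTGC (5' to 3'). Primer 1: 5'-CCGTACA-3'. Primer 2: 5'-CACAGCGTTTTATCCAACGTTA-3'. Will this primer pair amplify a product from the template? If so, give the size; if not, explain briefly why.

Primer 1 (CCGTACA) matches the top strand at positions 19–25; it acts as a forward primer.
Primer 2's reverse complement is TAACGTTGGATAAAACGCTGTG, matching the top strand at positions 56–77; it acts as a reverse primer.
The 3' ends face each other across positions 19–77, giving a 59 bp product.

Yes — a 59 bp product.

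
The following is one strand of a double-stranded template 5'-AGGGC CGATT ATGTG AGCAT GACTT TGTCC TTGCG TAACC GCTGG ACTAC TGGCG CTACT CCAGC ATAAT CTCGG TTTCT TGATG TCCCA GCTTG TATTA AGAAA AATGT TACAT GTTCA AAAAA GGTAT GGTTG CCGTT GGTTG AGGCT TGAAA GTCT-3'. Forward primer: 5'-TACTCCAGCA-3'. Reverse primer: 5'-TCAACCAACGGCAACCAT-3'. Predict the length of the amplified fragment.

The forward primer matches the template at positions 57–66.
The reverse primer's reverse complement is ATGGTTGCCGTTGGTTGA, which matches the template at positions 129–146.
The product runs from position 57 to position 146, so its length is 146 − 57 + 1 = 90 bp.

90 bp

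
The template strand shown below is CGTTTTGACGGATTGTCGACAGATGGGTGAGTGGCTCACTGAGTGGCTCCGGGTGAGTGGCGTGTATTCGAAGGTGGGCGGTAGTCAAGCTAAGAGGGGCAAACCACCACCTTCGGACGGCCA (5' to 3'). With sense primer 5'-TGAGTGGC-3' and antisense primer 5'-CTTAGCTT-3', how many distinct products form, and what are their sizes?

The forward primer TGAGTGGC matches the top strand at positions 28–35, 40–47, 54–61.
The reverse primer's reverse complement is AAGCTAAG, matching at positions 87–94.
Each forward site pairs with the reverse site to give a product ending at position 94: sizes 67, 55, 41 bp.

Three products: 67 bp, 55 bp, 41 bp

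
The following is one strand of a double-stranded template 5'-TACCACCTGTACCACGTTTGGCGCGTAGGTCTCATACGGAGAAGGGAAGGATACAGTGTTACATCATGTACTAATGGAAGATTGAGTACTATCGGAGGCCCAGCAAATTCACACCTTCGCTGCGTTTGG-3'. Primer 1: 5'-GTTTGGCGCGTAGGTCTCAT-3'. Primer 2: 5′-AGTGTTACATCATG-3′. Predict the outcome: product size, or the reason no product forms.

No product — both primers anneal to the same strand and extend in the same direction.

Primer 1 (GTTTGGCGCGTAGGTCTCAT) matches the top strand at positions 16–35 (3' end points downstream).
Primer 2 (AGTGTTACATCATG) also matches the top strand directly, at positions 55–68 — its reverse complement CATGATGTAACACT is not present.
Both primers anneal to the bottom strand with 3' ends pointing the same way, so neither can prime synthesis back toward the other.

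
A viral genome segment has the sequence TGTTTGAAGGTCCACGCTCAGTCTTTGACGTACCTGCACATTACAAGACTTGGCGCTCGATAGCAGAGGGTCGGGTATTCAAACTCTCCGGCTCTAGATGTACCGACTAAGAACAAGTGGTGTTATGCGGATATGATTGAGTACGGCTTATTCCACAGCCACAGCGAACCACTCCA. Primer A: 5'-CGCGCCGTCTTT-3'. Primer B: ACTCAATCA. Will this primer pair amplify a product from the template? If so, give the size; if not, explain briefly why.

Primer A (CGCGCCGTCTTT) does not match the top strand, and its reverse complement AAAGACGGCGCG does not match either.
With no annealing site for primer A, no amplification occurs.

No product — primer A has no binding site in the template.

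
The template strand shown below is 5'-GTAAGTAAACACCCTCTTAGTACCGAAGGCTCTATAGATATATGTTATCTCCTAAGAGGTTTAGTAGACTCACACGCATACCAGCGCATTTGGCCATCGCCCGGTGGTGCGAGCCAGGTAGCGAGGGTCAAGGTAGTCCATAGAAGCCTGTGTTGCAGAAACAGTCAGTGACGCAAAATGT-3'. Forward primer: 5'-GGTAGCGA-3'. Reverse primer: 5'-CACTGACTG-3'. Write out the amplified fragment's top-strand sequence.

5'-GGTAGCGAGGGTCAAGGTAGTCCATAGAAGCCTGTGTTGCAGAAACAGTCAGTG-3'

Forward primer GGTAGCGA is found on the top strand at positions 117–124.
Reverse complement of the reverse primer: CAGTCAGTG. This occurs on the top strand at positions 162–170.
The product is the template from position 117 through 170 (54 bp).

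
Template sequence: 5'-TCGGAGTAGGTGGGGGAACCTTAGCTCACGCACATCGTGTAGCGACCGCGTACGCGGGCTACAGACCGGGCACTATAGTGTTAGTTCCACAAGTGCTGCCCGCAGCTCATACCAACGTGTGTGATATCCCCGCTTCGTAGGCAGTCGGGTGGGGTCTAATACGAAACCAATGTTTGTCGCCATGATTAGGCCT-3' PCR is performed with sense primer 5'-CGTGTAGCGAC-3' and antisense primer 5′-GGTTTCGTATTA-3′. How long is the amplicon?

133 bp

The forward primer matches the template at positions 36–46.
Taking the reverse complement of GGTTTCGTATTA gives TAATACGAAACC, found at positions 157–168 on the template; the primer anneals here to the top strand with its 3' end pointing upstream.
The product runs from position 36 to position 168, so its length is 168 − 36 + 1 = 133 bp.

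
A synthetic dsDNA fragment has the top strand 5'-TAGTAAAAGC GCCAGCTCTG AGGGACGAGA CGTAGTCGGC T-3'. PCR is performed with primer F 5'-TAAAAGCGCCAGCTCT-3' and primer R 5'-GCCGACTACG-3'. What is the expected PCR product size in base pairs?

37 bp

Scanning the template, TAAAAGCGCCAGCTCT occurs at positions 4–19; this primer anneals to the bottom strand there with its 3' end pointing downstream.
Reverse complement of the reverse primer: CGTAGTCGGC. This occurs on the top strand at positions 31–40.
The product runs from position 4 to position 40, so its length is 40 − 4 + 1 = 37 bp.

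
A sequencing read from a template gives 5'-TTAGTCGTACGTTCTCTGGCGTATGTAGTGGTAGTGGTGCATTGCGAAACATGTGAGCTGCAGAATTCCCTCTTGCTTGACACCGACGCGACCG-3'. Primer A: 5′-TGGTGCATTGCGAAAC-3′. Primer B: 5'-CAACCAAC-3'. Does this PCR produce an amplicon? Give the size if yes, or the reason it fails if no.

Primer B (CAACCAAC) does not match the top strand, and its reverse complement GTTGGTTG does not match either.
With no annealing site for primer B, no amplification occurs.

No product — primer B has no binding site in the template.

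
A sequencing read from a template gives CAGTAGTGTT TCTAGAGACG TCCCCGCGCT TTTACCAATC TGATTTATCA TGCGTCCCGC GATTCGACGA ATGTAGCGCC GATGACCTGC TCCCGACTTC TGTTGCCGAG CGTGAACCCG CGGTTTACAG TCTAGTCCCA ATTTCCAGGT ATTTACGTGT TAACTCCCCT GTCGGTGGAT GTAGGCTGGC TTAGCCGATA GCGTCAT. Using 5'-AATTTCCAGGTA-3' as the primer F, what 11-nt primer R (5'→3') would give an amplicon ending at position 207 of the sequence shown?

5'-ATGACGCTATC-3'

The forward primer binds at positions 140–151; the product's 3' end on the top strand is position 207.
The reverse primer anneals to the top strand over positions 197–207, i.e. to GATAGCGTCAT.
Its sequence written 5'→3' is the reverse complement: ATGACGCTATC.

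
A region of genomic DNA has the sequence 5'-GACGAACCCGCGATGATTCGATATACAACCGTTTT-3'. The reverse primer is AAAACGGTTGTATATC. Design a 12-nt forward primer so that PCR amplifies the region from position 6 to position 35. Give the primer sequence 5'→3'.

5'-ACCCGCGATGAT-3'

The reverse primer's reverse complement GATATACAACCGTTTT matches the template at positions 20–35; the product starts at position 6.
The forward primer is identical to the top strand over positions 6–17: ACCCGCGATGAT.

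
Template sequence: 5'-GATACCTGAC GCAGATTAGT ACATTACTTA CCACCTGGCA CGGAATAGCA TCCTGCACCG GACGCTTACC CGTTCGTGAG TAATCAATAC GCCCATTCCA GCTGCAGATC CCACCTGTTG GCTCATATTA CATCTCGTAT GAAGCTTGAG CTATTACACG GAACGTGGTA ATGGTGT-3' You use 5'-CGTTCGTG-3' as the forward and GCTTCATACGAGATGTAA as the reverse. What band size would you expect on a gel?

75 bp

Scanning the template, CGTTCGTG occurs at positions 71–78; this primer anneals to the bottom strand there with its 3' end pointing downstream.
Reverse complement of the reverse primer: TTACATCTCGTATGAAGC. This occurs on the top strand at positions 128–145.
Product length = (reverse-primer end) − (forward-primer start) + 1 = 145 − 71 + 1 = 75 bp.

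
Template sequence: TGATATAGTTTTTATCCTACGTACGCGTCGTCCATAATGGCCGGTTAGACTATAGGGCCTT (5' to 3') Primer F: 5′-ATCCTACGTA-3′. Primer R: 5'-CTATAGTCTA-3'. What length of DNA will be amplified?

Forward primer ATCCTACGTA is found on the top strand at positions 14–23.
The reverse primer's reverse complement is TAGACTATAG, which matches the template at positions 46–55.
Amplicon spans positions 14–55: 42 bp.

42 bp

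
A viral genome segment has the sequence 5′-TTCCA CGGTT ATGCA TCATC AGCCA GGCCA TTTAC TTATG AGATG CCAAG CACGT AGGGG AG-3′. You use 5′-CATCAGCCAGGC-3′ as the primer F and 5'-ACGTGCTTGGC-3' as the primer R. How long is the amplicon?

The forward primer matches the template at positions 17–28.
Taking the reverse complement of ACGTGCTTGGC gives GCCAAGCACGT, found at positions 45–55 on the template; the primer anneals here to the top strand with its 3' end pointing upstream.
Amplicon spans positions 17–55: 39 bp.

39 bp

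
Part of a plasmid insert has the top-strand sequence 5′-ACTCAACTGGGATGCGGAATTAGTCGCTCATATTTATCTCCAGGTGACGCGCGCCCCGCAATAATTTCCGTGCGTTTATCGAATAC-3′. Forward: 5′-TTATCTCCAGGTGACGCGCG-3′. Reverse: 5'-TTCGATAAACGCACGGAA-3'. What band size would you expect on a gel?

Forward primer TTATCTCCAGGTGACGCGCG is found on the top strand at positions 34–53.
The reverse primer's reverse complement is TTCCGTGCGTTTATCGAA, which matches the template at positions 66–83.
The product runs from position 34 to position 83, so its length is 83 − 34 + 1 = 50 bp.

50 bp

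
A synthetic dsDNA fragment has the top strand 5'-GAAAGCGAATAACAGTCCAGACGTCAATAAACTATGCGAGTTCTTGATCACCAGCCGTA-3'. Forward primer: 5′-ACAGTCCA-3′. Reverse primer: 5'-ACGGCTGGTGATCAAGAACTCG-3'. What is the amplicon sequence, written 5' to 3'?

The forward primer matches the template at positions 12–19.
The reverse primer's reverse complement is CGAGTTCTTGATCACCAGCCGT, which matches the template at positions 37–58.
The product is the template from position 12 through 58 (47 bp).

5'-ACAGTCCAGACGTCAATAAACTATGCGAGTTCTTGATCACCAGCCGT-3'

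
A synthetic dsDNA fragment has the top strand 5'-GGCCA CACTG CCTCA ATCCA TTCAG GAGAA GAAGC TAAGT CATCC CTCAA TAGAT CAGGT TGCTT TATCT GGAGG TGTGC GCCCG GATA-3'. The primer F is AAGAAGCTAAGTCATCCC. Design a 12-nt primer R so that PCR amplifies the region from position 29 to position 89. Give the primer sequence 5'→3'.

The product's 3' end on the top strand is position 89.
The reverse primer anneals to the top strand over positions 78–89, i.e. to TGCGCCCGGATA.
Its sequence written 5'→3' is the reverse complement: TATCCGGGCGCA.

5'-TATCCGGGCGCA-3'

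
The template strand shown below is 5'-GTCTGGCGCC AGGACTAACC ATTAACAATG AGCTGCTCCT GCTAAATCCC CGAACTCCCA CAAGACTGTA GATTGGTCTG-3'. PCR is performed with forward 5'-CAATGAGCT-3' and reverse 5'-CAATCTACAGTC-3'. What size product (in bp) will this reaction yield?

50 bp

The forward primer matches the template at positions 26–34.
Taking the reverse complement of CAATCTACAGTC gives GACTGTAGATTG, found at positions 64–75 on the template; the primer anneals here to the top strand with its 3' end pointing upstream.
Product length = (reverse-primer end) − (forward-primer start) + 1 = 75 − 26 + 1 = 50 bp.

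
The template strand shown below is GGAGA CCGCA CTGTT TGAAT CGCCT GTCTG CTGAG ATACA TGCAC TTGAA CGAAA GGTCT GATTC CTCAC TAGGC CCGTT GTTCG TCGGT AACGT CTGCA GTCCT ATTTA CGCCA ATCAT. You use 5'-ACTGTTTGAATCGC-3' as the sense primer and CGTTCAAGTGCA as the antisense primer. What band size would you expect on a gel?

Forward primer ACTGTTTGAATCGC is found on the top strand at positions 10–23.
The reverse primer's reverse complement is TGCACTTGAACG, which matches the template at positions 41–52.
Amplicon spans positions 10–52: 43 bp.

43 bp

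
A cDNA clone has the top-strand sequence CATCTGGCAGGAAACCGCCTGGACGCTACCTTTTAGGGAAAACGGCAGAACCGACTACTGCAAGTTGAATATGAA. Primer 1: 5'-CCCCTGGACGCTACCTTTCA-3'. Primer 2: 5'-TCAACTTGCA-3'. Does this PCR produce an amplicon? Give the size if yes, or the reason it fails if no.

No product — primer 1 has no binding site in the template.

Primer 1 (CCCCTGGACGCTACCTTTCA) does not match the top strand, and its reverse complement TGAAAGGTAGCGTCCAGGGG does not match either.
With no annealing site for primer 1, no amplification occurs.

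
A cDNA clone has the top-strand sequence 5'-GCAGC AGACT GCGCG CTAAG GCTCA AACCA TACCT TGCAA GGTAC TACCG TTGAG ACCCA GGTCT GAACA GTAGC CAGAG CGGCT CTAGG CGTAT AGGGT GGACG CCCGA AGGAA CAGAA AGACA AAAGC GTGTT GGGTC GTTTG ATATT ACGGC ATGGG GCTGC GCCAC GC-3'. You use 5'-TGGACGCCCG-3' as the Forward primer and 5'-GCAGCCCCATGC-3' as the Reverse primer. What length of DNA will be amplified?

The forward primer matches the template at positions 100–109.
Reverse complement of the reverse primer: GCATGGGGCTGC. This occurs on the top strand at positions 154–165.
The product runs from position 100 to position 165, so its length is 165 − 100 + 1 = 66 bp.

66 bp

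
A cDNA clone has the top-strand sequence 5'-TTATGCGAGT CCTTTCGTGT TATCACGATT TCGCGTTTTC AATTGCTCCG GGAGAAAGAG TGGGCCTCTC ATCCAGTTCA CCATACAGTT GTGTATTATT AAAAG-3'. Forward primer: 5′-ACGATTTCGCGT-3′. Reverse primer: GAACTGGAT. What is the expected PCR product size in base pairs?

55 bp

The forward primer matches the template at positions 25–36.
Reverse complement of the reverse primer: ATCCAGTTC. This occurs on the top strand at positions 71–79.
The product runs from position 25 to position 79, so its length is 79 − 25 + 1 = 55 bp.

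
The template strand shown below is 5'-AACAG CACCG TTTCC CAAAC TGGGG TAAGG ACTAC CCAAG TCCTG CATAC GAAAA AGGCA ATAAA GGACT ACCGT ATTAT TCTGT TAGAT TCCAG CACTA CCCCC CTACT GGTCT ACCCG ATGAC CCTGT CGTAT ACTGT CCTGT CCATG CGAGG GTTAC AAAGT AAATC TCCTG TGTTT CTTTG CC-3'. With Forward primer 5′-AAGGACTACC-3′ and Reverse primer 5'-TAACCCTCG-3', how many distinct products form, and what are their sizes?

The forward primer AAGGACTACC matches the top strand at positions 27–36, 64–73.
The reverse primer's reverse complement is CGAGGGTTA, matching at positions 151–159.
Each forward site pairs with the reverse site to give a product ending at position 159: sizes 133, 96 bp.

Two products: 133 bp, 96 bp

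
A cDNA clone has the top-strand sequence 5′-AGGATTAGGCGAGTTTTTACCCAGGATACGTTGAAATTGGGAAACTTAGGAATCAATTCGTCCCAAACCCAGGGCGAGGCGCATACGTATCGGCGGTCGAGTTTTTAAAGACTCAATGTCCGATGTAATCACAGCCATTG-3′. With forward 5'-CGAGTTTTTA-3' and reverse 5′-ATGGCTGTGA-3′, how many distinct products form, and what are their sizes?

The forward primer CGAGTTTTTA matches the top strand at positions 10–19, 98–107.
The reverse primer's reverse complement is TCACAGCCAT, matching at positions 129–138.
Each forward site pairs with the reverse site to give a product ending at position 138: sizes 129, 41 bp.

Two products: 129 bp, 41 bp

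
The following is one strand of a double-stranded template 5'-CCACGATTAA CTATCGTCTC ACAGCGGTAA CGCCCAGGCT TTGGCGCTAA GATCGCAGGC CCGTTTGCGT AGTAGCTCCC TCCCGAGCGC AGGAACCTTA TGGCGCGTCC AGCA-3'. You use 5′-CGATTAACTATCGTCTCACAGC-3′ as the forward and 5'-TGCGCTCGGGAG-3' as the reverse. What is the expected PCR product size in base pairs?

Scanning the template, CGATTAACTATCGTCTCACAGC occurs at positions 4–25; this primer anneals to the bottom strand there with its 3' end pointing downstream.
Taking the reverse complement of TGCGCTCGGGAG gives CTCCCGAGCGCA, found at positions 80–91 on the template; the primer anneals here to the top strand with its 3' end pointing upstream.
Product length = (reverse-primer end) − (forward-primer start) + 1 = 91 − 4 + 1 = 88 bp.

88 bp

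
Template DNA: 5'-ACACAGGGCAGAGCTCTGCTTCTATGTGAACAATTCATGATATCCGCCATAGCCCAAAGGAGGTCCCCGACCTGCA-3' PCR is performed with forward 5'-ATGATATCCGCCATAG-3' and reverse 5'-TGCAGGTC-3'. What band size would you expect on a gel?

40 bp

The forward primer matches the template at positions 37–52.
The reverse primer's reverse complement is GACCTGCA, which matches the template at positions 69–76.
Product length = (reverse-primer end) − (forward-primer start) + 1 = 76 − 37 + 1 = 40 bp.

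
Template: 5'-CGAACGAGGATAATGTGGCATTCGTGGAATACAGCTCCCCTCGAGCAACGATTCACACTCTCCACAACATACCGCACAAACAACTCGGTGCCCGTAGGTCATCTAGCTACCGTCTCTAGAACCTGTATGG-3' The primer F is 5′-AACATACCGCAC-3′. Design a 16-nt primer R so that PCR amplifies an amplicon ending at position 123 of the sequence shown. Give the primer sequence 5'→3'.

5'-GGTTCTAGAGACGGTA-3'

The forward primer binds at positions 66–77; the product's 3' end on the top strand is position 123.
The reverse primer anneals to the top strand over positions 108–123, i.e. to TACCGTCTCTAGAACC.
Its sequence written 5'→3' is the reverse complement: GGTTCTAGAGACGGTA.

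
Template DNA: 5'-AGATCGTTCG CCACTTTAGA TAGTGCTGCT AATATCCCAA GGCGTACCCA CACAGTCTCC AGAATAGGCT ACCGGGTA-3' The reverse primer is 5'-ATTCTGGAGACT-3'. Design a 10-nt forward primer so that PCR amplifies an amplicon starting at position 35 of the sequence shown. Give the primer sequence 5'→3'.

The reverse primer's reverse complement AGTCTCCAGAAT matches the template at positions 54–65; the product starts at position 35.
The forward primer is identical to the top strand over positions 35–44: TCCCAAGGCG.

5'-TCCCAAGGCG-3'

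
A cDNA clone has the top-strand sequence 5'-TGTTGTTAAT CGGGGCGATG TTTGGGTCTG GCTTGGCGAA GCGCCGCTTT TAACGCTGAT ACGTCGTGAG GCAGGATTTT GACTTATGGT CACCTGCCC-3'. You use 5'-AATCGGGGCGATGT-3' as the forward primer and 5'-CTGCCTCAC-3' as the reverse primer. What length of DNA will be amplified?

The forward primer matches the template at positions 8–21.
The reverse primer's reverse complement is GTGAGGCAG, which matches the template at positions 66–74.
Product length = (reverse-primer end) − (forward-primer start) + 1 = 74 − 8 + 1 = 67 bp.

67 bp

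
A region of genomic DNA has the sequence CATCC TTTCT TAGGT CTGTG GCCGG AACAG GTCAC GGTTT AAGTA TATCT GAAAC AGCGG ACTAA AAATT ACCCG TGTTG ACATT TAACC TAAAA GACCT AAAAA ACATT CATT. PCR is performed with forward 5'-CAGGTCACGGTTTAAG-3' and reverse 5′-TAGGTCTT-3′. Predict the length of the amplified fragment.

Forward primer CAGGTCACGGTTTAAG is found on the top strand at positions 28–43.
The reverse primer's reverse complement is AAGACCTA, which matches the template at positions 94–101.
Product length = (reverse-primer end) − (forward-primer start) + 1 = 101 − 28 + 1 = 74 bp.

74 bp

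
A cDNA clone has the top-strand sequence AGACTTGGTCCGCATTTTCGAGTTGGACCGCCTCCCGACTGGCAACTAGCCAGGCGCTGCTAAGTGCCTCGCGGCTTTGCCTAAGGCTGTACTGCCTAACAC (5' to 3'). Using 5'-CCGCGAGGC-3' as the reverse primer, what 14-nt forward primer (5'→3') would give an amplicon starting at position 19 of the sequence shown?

5'-CGAGTTGGACCGCC-3'

The reverse primer's reverse complement GCCTCGCGG matches the template at positions 66–74; the product starts at position 19.
The forward primer is identical to the top strand over positions 19–32: CGAGTTGGACCGCC.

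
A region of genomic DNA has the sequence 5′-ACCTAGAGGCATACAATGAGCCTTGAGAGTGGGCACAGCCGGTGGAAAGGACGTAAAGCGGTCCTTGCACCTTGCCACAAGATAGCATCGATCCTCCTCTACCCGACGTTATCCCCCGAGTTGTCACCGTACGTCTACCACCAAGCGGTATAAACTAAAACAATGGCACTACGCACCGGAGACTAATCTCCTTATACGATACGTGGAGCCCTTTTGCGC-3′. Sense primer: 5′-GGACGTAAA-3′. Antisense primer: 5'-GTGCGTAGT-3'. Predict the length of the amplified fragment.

128 bp

Scanning the template, GGACGTAAA occurs at positions 49–57; this primer anneals to the bottom strand there with its 3' end pointing downstream.
Taking the reverse complement of GTGCGTAGT gives ACTACGCAC, found at positions 168–176 on the template; the primer anneals here to the top strand with its 3' end pointing upstream.
Amplicon spans positions 49–176: 128 bp.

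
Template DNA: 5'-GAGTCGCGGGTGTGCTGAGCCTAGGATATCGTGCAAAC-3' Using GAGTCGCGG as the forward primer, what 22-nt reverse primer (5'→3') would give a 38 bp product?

5'-GTTTGCACGATATCCTAGGCTC-3'

The forward primer binds at positions 1–9, so a 38 bp product ends at position 1 + 38 − 1 = 38.
The reverse primer anneals to the top strand over positions 17–38, i.e. to GAGCCTAGGATATCGTGCAAAC.
Its sequence written 5'→3' is the reverse complement: GTTTGCACGATATCCTAGGCTC.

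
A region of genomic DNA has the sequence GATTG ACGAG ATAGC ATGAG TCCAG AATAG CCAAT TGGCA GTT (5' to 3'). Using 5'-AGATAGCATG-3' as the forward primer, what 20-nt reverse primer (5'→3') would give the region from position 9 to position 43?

5'-AACTGCCAATTGGCTATTCT-3'

The product's 3' end on the top strand is position 43.
The reverse primer anneals to the top strand over positions 24–43, i.e. to AGAATAGCCAATTGGCAGTT.
Its sequence written 5'→3' is the reverse complement: AACTGCCAATTGGCTATTCT.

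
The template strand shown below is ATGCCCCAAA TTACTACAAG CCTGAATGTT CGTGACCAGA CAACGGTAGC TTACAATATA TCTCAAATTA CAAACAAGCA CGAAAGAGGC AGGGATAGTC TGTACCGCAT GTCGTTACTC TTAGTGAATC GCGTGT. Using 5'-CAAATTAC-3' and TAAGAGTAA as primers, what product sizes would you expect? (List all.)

117 bp, 60 bp

The forward primer CAAATTAC matches the top strand at positions 7–14, 64–71.
The reverse primer's reverse complement is TTACTCTTA, matching at positions 115–123.
Each forward site pairs with the reverse site to give a product ending at position 123: sizes 117, 60 bp.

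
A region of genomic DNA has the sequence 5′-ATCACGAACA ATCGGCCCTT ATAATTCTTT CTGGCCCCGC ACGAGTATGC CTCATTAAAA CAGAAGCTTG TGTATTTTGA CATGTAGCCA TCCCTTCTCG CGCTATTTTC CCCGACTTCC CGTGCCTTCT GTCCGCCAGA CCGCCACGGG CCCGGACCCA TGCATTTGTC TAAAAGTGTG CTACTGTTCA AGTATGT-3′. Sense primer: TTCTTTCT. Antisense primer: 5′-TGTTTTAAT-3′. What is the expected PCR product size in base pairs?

38 bp

Scanning the template, TTCTTTCT occurs at positions 25–32; this primer anneals to the bottom strand there with its 3' end pointing downstream.
Reverse complement of the reverse primer: ATTAAAACA. This occurs on the top strand at positions 54–62.
Amplicon spans positions 25–62: 38 bp.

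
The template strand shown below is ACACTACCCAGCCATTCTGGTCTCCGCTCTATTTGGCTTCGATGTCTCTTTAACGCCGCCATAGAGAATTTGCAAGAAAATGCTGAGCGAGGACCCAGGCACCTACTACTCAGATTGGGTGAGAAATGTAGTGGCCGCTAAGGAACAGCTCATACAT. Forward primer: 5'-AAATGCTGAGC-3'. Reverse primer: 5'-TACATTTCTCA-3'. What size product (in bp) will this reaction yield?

53 bp

The forward primer matches the template at positions 78–88.
Reverse complement of the reverse primer: TGAGAAATGTA. This occurs on the top strand at positions 120–130.
Product length = (reverse-primer end) − (forward-primer start) + 1 = 130 − 78 + 1 = 53 bp.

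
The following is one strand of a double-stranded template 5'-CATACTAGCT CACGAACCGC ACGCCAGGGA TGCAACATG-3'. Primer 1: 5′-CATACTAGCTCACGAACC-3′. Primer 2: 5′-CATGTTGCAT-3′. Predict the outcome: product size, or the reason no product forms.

Primer 1 (CATACTAGCTCACGAACC) matches the top strand at positions 1–18; it acts as a forward primer.
Primer 2's reverse complement is ATGCAACATG, matching the top strand at positions 30–39; it acts as a reverse primer.
The 3' ends face each other across positions 1–39, giving a 39 bp product.

Yes — a 39 bp product.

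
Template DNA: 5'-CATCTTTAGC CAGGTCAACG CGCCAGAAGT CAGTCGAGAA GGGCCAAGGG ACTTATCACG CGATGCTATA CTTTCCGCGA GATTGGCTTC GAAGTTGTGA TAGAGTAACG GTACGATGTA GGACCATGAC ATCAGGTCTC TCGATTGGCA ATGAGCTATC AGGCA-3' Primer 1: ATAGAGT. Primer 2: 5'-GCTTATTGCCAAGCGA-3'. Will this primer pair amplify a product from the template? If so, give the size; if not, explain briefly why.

Primer 2 (GCTTATTGCCAAGCGA) does not match the top strand, and its reverse complement TCGCTTGGCAATAAGC does not match either.
With no annealing site for primer 2, no amplification occurs.

No product — primer 2 has no binding site in the template.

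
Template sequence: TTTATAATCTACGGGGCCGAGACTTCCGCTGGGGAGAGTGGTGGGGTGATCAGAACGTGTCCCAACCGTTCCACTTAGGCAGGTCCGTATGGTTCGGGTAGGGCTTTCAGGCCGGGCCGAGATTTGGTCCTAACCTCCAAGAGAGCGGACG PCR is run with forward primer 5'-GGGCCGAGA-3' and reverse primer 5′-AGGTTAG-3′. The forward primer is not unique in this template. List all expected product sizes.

123 bp, 23 bp

The forward primer GGGCCGAGA matches the top strand at positions 14–22, 114–122.
The reverse primer's reverse complement is CTAACCT, matching at positions 130–136.
Each forward site pairs with the reverse site to give a product ending at position 136: sizes 123, 23 bp.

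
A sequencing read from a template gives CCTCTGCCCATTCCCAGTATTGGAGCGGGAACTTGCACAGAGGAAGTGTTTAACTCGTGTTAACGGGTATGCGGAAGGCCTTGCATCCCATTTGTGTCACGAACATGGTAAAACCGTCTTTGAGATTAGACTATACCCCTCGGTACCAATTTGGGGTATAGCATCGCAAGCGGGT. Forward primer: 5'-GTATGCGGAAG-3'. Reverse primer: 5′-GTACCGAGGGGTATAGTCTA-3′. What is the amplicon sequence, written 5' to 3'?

5'-GTATGCGGAAGGCCTTGCATCCCATTTGTGTCACGAACATGGTAAAACCGTCTTTGAGATTAGACTATACCCCTCGGTAC-3'

Scanning the template, GTATGCGGAAG occurs at positions 67–77; this primer anneals to the bottom strand there with its 3' end pointing downstream.
The reverse primer's reverse complement is TAGACTATACCCCTCGGTAC, which matches the template at positions 127–146.
The product is the template from position 67 through 146 (80 bp).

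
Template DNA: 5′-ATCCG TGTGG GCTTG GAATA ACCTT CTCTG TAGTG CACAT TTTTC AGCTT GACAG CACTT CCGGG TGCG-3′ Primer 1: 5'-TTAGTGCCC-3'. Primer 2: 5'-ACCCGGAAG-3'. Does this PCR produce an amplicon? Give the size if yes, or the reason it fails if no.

Primer 1 (TTAGTGCCC) does not match the top strand, and its reverse complement GGGCACTAA does not match either.
With no annealing site for primer 1, no amplification occurs.

No product — primer 1 has no binding site in the template.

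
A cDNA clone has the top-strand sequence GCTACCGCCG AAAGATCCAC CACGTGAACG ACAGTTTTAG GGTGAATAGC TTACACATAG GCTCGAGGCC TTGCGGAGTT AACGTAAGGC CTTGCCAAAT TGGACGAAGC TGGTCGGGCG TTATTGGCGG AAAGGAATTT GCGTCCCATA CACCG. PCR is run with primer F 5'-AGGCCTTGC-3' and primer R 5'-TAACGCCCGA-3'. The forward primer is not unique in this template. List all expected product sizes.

58 bp, 37 bp

The forward primer AGGCCTTGC matches the top strand at positions 66–74, 87–95.
The reverse primer's reverse complement is TCGGGCGTTA, matching at positions 114–123.
Each forward site pairs with the reverse site to give a product ending at position 123: sizes 58, 37 bp.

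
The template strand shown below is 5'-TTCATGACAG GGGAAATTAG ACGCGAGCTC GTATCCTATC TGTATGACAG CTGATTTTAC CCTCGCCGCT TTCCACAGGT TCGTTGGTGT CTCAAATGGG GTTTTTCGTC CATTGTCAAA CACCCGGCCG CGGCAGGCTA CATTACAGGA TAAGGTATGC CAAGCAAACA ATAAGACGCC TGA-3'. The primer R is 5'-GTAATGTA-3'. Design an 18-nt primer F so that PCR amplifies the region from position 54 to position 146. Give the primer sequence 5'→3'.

5'-ATTTTACCCTCGCCGCTT-3'

The reverse primer's reverse complement TACATTAC matches the template at positions 139–146; the product starts at position 54.
The forward primer is identical to the top strand over positions 54–71: ATTTTACCCTCGCCGCTT.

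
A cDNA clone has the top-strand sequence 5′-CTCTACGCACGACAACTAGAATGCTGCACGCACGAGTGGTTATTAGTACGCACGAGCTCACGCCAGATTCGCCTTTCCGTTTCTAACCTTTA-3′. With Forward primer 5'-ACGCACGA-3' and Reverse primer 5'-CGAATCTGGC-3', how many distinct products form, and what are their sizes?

Three products: 67 bp, 44 bp, 24 bp

The forward primer ACGCACGA matches the top strand at positions 5–12, 28–35, 48–55.
The reverse primer's reverse complement is GCCAGATTCG, matching at positions 62–71.
Each forward site pairs with the reverse site to give a product ending at position 71: sizes 67, 44, 24 bp.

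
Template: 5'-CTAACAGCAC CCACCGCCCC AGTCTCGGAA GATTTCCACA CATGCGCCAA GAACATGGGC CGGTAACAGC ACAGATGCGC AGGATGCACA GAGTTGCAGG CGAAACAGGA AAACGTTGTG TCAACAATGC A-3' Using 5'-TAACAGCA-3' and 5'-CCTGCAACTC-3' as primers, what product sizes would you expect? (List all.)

99 bp, 37 bp

The forward primer TAACAGCA matches the top strand at positions 2–9, 64–71.
The reverse primer's reverse complement is GAGTTGCAGG, matching at positions 91–100.
Each forward site pairs with the reverse site to give a product ending at position 100: sizes 99, 37 bp.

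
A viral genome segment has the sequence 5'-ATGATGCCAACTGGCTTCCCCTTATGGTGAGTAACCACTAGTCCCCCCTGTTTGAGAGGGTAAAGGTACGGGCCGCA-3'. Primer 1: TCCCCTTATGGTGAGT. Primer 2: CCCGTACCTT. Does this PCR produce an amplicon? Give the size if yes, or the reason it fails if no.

Primer 1 (TCCCCTTATGGTGAGT) matches the top strand at positions 17–32; it acts as a forward primer.
Primer 2's reverse complement is AAGGTACGGG, matching the top strand at positions 63–72; it acts as a reverse primer.
The 3' ends face each other across positions 17–72, giving a 56 bp product.

Yes — a 56 bp product.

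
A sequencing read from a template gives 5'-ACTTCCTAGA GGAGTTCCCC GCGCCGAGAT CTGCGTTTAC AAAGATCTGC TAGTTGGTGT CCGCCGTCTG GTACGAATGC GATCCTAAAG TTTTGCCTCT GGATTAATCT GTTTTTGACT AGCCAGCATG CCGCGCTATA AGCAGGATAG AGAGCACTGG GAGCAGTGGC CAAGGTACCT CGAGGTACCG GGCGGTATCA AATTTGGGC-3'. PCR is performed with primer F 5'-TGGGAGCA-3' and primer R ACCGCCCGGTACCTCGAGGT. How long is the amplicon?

39 bp

Forward primer TGGGAGCA is found on the top strand at positions 158–165.
The reverse primer's reverse complement is ACCTCGAGGTACCGGGCGGT, which matches the template at positions 177–196.
The product runs from position 158 to position 196, so its length is 196 − 158 + 1 = 39 bp.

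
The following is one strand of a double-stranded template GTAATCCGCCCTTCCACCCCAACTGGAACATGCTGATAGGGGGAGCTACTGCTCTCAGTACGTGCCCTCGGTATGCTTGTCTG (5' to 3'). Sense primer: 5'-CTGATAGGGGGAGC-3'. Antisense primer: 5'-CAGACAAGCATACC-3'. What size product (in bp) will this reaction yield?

Forward primer CTGATAGGGGGAGC is found on the top strand at positions 33–46.
Taking the reverse complement of CAGACAAGCATACC gives GGTATGCTTGTCTG, found at positions 70–83 on the template; the primer anneals here to the top strand with its 3' end pointing upstream.
Product length = (reverse-primer end) − (forward-primer start) + 1 = 83 − 33 + 1 = 51 bp.

51 bp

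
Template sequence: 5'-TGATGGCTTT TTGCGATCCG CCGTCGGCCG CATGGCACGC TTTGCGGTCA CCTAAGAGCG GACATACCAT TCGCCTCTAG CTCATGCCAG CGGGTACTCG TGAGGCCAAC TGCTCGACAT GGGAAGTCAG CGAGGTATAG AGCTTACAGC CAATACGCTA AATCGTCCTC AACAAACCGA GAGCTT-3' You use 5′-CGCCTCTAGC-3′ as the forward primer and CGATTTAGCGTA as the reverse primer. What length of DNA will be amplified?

94 bp

Scanning the template, CGCCTCTAGC occurs at positions 72–81; this primer anneals to the bottom strand there with its 3' end pointing downstream.
Reverse complement of the reverse primer: TACGCTAAATCG. This occurs on the top strand at positions 154–165.
Product length = (reverse-primer end) − (forward-primer start) + 1 = 165 − 72 + 1 = 94 bp.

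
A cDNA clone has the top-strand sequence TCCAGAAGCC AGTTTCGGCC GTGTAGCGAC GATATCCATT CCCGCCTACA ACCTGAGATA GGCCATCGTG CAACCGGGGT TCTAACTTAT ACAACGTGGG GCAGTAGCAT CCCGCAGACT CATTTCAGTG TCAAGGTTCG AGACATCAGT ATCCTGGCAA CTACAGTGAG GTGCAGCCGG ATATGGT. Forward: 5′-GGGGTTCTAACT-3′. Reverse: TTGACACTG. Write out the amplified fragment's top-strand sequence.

5'-GGGGTTCTAACTTATACAACGTGGGGCAGTAGCATCCCGCAGACTCATTTCAGTGTCAA-3'

Scanning the template, GGGGTTCTAACT occurs at positions 76–87; this primer anneals to the bottom strand there with its 3' end pointing downstream.
Taking the reverse complement of TTGACACTG gives CAGTGTCAA, found at positions 126–134 on the template; the primer anneals here to the top strand with its 3' end pointing upstream.
The product is the template from position 76 through 134 (59 bp).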